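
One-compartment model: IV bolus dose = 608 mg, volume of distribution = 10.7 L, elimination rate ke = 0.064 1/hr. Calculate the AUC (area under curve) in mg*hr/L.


C0 = Dose/Vd = 608/10.7 = 56.8224 mg/L
AUC = C0/ke = 56.8224/0.064
AUC = 887.9 mg*hr/L


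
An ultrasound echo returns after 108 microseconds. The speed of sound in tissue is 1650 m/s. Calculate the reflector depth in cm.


depth = c * t / 2
t = 108 us = 1.0800e-04 s
depth = 1650 * 1.0800e-04 / 2
depth = 0.0891 m = 8.91 cm


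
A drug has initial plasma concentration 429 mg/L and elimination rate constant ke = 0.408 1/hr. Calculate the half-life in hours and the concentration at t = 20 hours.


t_half = ln(2) / ke = 0.693147 / 0.408 = 1.699 hr
C(t) = C0 * exp(-ke*t) = 429 * exp(-0.408*20)
C(20) = 0.1226 mg/L


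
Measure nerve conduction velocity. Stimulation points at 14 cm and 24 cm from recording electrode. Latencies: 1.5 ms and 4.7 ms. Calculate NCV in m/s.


Distance = (24 - 14) / 100 = 0.1 m
dt = (4.7 - 1.5) / 1000 = 0.0032 s
NCV = dist / dt = 31.25 m/s


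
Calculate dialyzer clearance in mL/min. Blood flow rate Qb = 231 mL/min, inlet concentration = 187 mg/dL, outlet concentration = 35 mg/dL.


K = Qb * (Cb_in - Cb_out) / Cb_in
K = 231 * (187 - 35) / 187
K = 187.8 mL/min


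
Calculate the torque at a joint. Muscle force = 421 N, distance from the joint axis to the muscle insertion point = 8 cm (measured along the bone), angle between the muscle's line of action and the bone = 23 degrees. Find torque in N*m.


Torque = F * d * sin(theta)   (moment arm = d*sin(theta))
d = 8 cm = 0.08 m
Torque = 421 * 0.08 * sin(23)
Torque = 13.16 N*m


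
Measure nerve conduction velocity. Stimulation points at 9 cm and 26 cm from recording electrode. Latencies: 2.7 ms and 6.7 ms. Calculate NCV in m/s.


Distance = (26 - 9) / 100 = 0.17 m
dt = (6.7 - 2.7) / 1000 = 0.004 s
NCV = dist / dt = 42.5 m/s


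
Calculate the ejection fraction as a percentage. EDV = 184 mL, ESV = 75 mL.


SV = EDV - ESV = 184 - 75 = 109 mL
EF = SV/EDV * 100 = 109/184 * 100
EF = 59.24%


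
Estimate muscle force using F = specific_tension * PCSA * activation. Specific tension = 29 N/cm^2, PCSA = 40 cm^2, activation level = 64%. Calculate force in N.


F = sigma * PCSA * activation
F = 29 * 40 * 0.64
F = 742.4 N


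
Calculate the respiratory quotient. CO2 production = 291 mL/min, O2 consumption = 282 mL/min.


RQ = VCO2 / VO2
RQ = 291 / 282
RQ = 1.032


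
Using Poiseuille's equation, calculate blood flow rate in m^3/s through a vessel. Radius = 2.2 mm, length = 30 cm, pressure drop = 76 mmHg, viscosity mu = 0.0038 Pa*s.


Q = pi*r^4*dP / (8*mu*L)
r = 0.0022 m, L = 0.3 m
dP = 76 mmHg = 10132.472 Pa
Q = 8.1764e-05 m^3/s


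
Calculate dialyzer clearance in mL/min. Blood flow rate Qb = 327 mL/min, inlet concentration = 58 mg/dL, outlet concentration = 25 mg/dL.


K = Qb * (Cb_in - Cb_out) / Cb_in
K = 327 * (58 - 25) / 58
K = 186.1 mL/min


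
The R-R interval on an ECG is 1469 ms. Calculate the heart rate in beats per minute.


HR = 60 / RR_interval(s)
RR = 1469 ms = 1.469 s
HR = 60 / 1.469 = 40.84 bpm


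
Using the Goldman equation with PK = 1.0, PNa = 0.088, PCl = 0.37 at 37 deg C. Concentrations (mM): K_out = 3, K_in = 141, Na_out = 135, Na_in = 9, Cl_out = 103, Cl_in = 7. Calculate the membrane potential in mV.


Vm = (RT/F)*ln((PK*Ko + PNa*Nao + PCl*Cli)/(PK*Ki + PNa*Nai + PCl*Clo))
Numer = 17.47, Denom = 179.902
Vm = -62.32 mV


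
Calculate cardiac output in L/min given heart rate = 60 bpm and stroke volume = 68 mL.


CO = HR * SV
CO = 60 * 68 / 1000
CO = 4.08 L/min


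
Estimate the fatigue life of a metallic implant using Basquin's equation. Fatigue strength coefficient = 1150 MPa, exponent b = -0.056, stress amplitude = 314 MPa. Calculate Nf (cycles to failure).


sigma_a = sigma_f' * (2Nf)^b
2Nf = (sigma_a/sigma_f')^(1/b)
2Nf = (314/1150)^(1/-0.056)
2Nf = 1.1675867e+10
Nf = 5.8379e+09


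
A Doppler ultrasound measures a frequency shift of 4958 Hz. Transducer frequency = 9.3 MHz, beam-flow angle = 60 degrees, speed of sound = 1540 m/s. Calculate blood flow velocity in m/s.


v = fd * c / (2 * f0 * cos(theta))
v = 4958 * 1540 / (2 * 9.3000e+06 * cos(60))
v = 0.821 m/s


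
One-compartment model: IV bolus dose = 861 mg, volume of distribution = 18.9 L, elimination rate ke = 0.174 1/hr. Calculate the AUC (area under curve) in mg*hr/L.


C0 = Dose/Vd = 861/18.9 = 45.5556 mg/L
AUC = C0/ke = 45.5556/0.174
AUC = 261.8 mg*hr/L


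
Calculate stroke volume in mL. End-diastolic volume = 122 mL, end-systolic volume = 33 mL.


SV = EDV - ESV
SV = 122 - 33
SV = 89 mL


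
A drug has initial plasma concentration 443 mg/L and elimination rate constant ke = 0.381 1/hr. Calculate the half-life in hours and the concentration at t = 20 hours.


t_half = ln(2) / ke = 0.693147 / 0.381 = 1.819 hr
C(t) = C0 * exp(-ke*t) = 443 * exp(-0.381*20)
C(20) = 0.2173 mg/L


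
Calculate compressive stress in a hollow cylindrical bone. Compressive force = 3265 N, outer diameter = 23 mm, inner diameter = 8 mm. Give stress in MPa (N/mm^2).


A = pi*(r_o^2 - r_i^2)
r_o = 11.5 mm, r_i = 4 mm
A = 365.21 mm^2
sigma = F/A = 3265 / 365.21
sigma = 8.94 MPa


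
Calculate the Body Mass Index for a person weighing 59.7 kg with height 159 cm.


BMI = weight / height^2
height = 159 cm = 1.59 m
BMI = 59.7 / 1.59^2
BMI = 23.61 kg/m^2


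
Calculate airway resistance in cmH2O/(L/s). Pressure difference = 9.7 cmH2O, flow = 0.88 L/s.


R = dP / flow
R = 9.7 / 0.88
R = 11.02 cmH2O/(L/s)


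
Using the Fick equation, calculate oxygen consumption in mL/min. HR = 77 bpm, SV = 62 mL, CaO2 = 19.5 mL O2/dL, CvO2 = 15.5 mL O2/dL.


CO = HR*SV = 77*62/1000 = 4.774 L/min
a-v O2 diff = 19.5 - 15.5 = 4 mL/dL
VO2 = CO * (CaO2-CvO2) * 10 dL/L
VO2 = 4.774 * 4 * 10
VO2 = 191 mL/min


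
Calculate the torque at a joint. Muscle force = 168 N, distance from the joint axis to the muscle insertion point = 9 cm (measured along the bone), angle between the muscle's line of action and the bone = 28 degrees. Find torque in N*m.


Torque = F * d * sin(theta)   (moment arm = d*sin(theta))
d = 9 cm = 0.09 m
Torque = 168 * 0.09 * sin(28)
Torque = 7.098 N*m


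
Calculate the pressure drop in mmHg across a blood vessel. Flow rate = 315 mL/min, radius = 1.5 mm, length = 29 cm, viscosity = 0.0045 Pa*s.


dP = 8*mu*L*Q / (pi*r^4)
Q = 315 mL/min = 5.25e-06 m^3/s
dP = 3446.24 Pa = 3446.24 / 133.322 mmHg = 25.85 mmHg


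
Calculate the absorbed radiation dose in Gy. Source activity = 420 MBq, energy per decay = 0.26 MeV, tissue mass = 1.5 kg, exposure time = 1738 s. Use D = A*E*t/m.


A = 420 MBq = 4.2000e+08 Bq
E = 0.26 MeV = 4.1652e-14 J
D = A*E*t/m = 4.2000e+08*4.1652e-14*1738/1.5
D = 0.02027 Gy


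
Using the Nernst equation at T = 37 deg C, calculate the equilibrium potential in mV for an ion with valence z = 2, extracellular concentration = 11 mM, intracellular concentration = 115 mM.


E = (RT/(zF)) * ln(C_out/C_in)
T = 37 + 273.15 = 310.15 K
E = (8.314 * 310.15 / (2 * 96485)) * ln(11/115)
E = -31.36 mV


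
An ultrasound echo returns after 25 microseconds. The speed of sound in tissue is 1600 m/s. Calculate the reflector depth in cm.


depth = c * t / 2
t = 25 us = 2.5000e-05 s
depth = 1600 * 2.5000e-05 / 2
depth = 0.02 m = 2 cm


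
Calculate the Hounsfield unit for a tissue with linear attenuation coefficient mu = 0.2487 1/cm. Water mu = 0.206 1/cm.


HU = ((mu_tissue - mu_water) / mu_water) * 1000
HU = ((0.2487 - 0.206) / 0.206) * 1000
HU = 207.3


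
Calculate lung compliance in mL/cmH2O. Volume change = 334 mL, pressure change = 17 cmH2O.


C = dV / dP
C = 334 / 17
C = 19.65 mL/cmH2O


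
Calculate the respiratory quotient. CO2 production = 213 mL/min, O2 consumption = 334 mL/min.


RQ = VCO2 / VO2
RQ = 213 / 334
RQ = 0.6377


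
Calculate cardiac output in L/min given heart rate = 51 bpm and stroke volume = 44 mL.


CO = HR * SV
CO = 51 * 44 / 1000
CO = 2.244 L/min


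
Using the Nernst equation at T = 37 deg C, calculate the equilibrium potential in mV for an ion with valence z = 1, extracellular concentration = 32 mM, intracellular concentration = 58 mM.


E = (RT/(zF)) * ln(C_out/C_in)
T = 37 + 273.15 = 310.15 K
E = (8.314 * 310.15 / (1 * 96485)) * ln(32/58)
E = -15.89 mV


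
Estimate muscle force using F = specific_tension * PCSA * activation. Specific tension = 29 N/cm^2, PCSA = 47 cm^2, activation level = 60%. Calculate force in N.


F = sigma * PCSA * activation
F = 29 * 47 * 0.6
F = 817.8 N


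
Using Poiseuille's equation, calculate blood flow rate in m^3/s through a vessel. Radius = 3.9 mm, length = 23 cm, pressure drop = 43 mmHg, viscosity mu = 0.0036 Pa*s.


Q = pi*r^4*dP / (8*mu*L)
r = 0.0039 m, L = 0.23 m
dP = 43 mmHg = 5732.846 Pa
Q = 6.2901e-04 m^3/s


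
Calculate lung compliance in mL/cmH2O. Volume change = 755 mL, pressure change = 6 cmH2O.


C = dV / dP
C = 755 / 6
C = 125.8 mL/cmH2O


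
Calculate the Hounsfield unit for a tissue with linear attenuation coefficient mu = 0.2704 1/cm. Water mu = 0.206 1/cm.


HU = ((mu_tissue - mu_water) / mu_water) * 1000
HU = ((0.2704 - 0.206) / 0.206) * 1000
HU = 312.6


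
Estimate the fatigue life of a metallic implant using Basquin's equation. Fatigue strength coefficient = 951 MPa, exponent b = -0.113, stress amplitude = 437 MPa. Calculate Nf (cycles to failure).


sigma_a = sigma_f' * (2Nf)^b
2Nf = (sigma_a/sigma_f')^(1/b)
2Nf = (437/951)^(1/-0.113)
2Nf = 973.83961
Nf = 486.9


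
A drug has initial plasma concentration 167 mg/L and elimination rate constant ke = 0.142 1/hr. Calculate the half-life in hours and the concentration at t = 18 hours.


t_half = ln(2) / ke = 0.693147 / 0.142 = 4.881 hr
C(t) = C0 * exp(-ke*t) = 167 * exp(-0.142*18)
C(18) = 12.96 mg/L


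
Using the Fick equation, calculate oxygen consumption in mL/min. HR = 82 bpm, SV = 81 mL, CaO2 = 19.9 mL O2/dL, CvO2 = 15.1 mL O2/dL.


CO = HR*SV = 82*81/1000 = 6.642 L/min
a-v O2 diff = 19.9 - 15.1 = 4.8 mL/dL
VO2 = CO * (CaO2-CvO2) * 10 dL/L
VO2 = 6.642 * 4.8 * 10
VO2 = 318.8 mL/min


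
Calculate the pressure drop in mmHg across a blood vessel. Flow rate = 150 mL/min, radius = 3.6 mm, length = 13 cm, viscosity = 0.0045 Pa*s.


dP = 8*mu*L*Q / (pi*r^4)
Q = 150 mL/min = 2.5e-06 m^3/s
dP = 22.1731 Pa = 22.1731 / 133.322 mmHg = 0.1663 mmHg


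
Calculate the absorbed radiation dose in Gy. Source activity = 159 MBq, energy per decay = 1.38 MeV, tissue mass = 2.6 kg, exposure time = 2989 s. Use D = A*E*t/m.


A = 159 MBq = 1.5900e+08 Bq
E = 1.38 MeV = 2.21076e-13 J
D = A*E*t/m = 1.5900e+08*2.21076e-13*2989/2.6
D = 0.04041 Gy


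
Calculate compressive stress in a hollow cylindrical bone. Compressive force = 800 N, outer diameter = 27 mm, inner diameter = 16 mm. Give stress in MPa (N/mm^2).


A = pi*(r_o^2 - r_i^2)
r_o = 13.5 mm, r_i = 8 mm
A = 371.493 mm^2
sigma = F/A = 800 / 371.493
sigma = 2.153 MPa


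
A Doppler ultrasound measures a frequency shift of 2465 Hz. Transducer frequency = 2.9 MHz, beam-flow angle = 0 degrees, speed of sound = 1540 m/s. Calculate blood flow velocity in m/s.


v = fd * c / (2 * f0 * cos(theta))
v = 2465 * 1540 / (2 * 2.9000e+06 * cos(0))
v = 0.6545 m/s


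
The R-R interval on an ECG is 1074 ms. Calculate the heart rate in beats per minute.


HR = 60 / RR_interval(s)
RR = 1074 ms = 1.074 s
HR = 60 / 1.074 = 55.87 bpm


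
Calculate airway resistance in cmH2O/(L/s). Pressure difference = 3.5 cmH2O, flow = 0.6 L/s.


R = dP / flow
R = 3.5 / 0.6
R = 5.833 cmH2O/(L/s)


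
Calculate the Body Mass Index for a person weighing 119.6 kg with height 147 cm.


BMI = weight / height^2
height = 147 cm = 1.47 m
BMI = 119.6 / 1.47^2
BMI = 55.35 kg/m^2


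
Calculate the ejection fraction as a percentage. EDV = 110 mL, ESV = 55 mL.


SV = EDV - ESV = 110 - 55 = 55 mL
EF = SV/EDV * 100 = 55/110 * 100
EF = 50%


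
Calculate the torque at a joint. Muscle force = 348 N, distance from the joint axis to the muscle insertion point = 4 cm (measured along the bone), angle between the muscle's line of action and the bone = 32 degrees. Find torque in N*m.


Torque = F * d * sin(theta)   (moment arm = d*sin(theta))
d = 4 cm = 0.04 m
Torque = 348 * 0.04 * sin(32)
Torque = 7.376 N*m


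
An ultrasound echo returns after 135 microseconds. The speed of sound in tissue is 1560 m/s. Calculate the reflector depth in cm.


depth = c * t / 2
t = 135 us = 1.3500e-04 s
depth = 1560 * 1.3500e-04 / 2
depth = 0.1053 m = 10.53 cm


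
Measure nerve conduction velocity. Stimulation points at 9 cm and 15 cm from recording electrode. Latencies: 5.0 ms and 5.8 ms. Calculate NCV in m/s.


Distance = (15 - 9) / 100 = 0.06 m
dt = (5.8 - 5.0) / 1000 = 8.0000e-04 s
NCV = dist / dt = 75 m/s


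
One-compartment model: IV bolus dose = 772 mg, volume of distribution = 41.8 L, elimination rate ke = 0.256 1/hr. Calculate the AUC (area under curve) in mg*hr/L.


C0 = Dose/Vd = 772/41.8 = 18.4689 mg/L
AUC = C0/ke = 18.4689/0.256
AUC = 72.14 mg*hr/L


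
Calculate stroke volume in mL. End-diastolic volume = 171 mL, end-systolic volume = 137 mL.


SV = EDV - ESV
SV = 171 - 137
SV = 34 mL


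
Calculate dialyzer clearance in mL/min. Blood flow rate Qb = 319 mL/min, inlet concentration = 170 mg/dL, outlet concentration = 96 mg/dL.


K = Qb * (Cb_in - Cb_out) / Cb_in
K = 319 * (170 - 96) / 170
K = 138.9 mL/min


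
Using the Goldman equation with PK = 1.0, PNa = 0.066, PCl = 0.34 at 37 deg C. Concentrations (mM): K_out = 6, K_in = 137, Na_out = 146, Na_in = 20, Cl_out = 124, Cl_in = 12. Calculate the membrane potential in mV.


Vm = (RT/F)*ln((PK*Ko + PNa*Nao + PCl*Cli)/(PK*Ki + PNa*Nai + PCl*Clo))
Numer = 19.716, Denom = 180.48
Vm = -59.17 mV


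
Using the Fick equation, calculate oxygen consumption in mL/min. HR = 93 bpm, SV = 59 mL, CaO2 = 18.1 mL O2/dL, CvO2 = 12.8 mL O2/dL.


CO = HR*SV = 93*59/1000 = 5.487 L/min
a-v O2 diff = 18.1 - 12.8 = 5.3 mL/dL
VO2 = CO * (CaO2-CvO2) * 10 dL/L
VO2 = 5.487 * 5.3 * 10
VO2 = 290.8 mL/min


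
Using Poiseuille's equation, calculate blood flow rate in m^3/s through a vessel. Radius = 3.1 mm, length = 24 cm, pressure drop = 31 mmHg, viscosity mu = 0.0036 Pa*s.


Q = pi*r^4*dP / (8*mu*L)
r = 0.0031 m, L = 0.24 m
dP = 31 mmHg = 4132.982 Pa
Q = 1.7348e-04 m^3/s


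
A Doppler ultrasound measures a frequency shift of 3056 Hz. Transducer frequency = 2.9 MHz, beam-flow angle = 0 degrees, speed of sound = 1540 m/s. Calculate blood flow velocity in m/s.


v = fd * c / (2 * f0 * cos(theta))
v = 3056 * 1540 / (2 * 2.9000e+06 * cos(0))
v = 0.8114 m/s


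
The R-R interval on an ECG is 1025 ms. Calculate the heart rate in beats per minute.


HR = 60 / RR_interval(s)
RR = 1025 ms = 1.025 s
HR = 60 / 1.025 = 58.54 bpm


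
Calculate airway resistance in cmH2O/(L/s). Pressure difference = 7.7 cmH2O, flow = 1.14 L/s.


R = dP / flow
R = 7.7 / 1.14
R = 6.754 cmH2O/(L/s)


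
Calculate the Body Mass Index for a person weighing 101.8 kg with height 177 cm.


BMI = weight / height^2
height = 177 cm = 1.77 m
BMI = 101.8 / 1.77^2
BMI = 32.49 kg/m^2


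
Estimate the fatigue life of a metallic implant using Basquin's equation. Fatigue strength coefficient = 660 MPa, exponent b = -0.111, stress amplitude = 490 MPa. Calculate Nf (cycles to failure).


sigma_a = sigma_f' * (2Nf)^b
2Nf = (sigma_a/sigma_f')^(1/b)
2Nf = (490/660)^(1/-0.111)
2Nf = 14.631741
Nf = 7.316


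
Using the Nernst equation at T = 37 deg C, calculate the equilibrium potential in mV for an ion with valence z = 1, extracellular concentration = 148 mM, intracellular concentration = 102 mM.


E = (RT/(zF)) * ln(C_out/C_in)
T = 37 + 273.15 = 310.15 K
E = (8.314 * 310.15 / (1 * 96485)) * ln(148/102)
E = 9.948 mV


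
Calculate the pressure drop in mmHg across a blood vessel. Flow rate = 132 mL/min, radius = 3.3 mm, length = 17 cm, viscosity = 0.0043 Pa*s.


dP = 8*mu*L*Q / (pi*r^4)
Q = 132 mL/min = 2.2e-06 m^3/s
dP = 34.5322 Pa = 34.5322 / 133.322 mmHg = 0.259 mmHg


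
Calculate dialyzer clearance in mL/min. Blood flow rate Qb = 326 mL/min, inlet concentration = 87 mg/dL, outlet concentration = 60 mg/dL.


K = Qb * (Cb_in - Cb_out) / Cb_in
K = 326 * (87 - 60) / 87
K = 101.2 mL/min


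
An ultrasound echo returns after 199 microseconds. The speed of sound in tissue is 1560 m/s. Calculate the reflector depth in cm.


depth = c * t / 2
t = 199 us = 1.9900e-04 s
depth = 1560 * 1.9900e-04 / 2
depth = 0.15522 m = 15.522 cm


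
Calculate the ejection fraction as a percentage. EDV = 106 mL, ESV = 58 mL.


SV = EDV - ESV = 106 - 58 = 48 mL
EF = SV/EDV * 100 = 48/106 * 100
EF = 45.28%


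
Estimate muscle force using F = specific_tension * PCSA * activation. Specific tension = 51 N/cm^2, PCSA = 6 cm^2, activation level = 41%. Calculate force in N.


F = sigma * PCSA * activation
F = 51 * 6 * 0.41
F = 125.5 N


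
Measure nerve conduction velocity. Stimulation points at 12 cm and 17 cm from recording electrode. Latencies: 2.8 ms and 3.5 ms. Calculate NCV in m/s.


Distance = (17 - 12) / 100 = 0.05 m
dt = (3.5 - 2.8) / 1000 = 7.0000e-04 s
NCV = dist / dt = 71.43 m/s


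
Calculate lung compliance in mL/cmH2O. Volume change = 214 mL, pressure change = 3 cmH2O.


C = dV / dP
C = 214 / 3
C = 71.33 mL/cmH2O


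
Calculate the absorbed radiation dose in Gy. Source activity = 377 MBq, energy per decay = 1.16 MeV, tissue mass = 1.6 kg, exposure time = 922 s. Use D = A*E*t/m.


A = 377 MBq = 3.7700e+08 Bq
E = 1.16 MeV = 1.85832e-13 J
D = A*E*t/m = 3.7700e+08*1.85832e-13*922/1.6
D = 0.04037 Gy


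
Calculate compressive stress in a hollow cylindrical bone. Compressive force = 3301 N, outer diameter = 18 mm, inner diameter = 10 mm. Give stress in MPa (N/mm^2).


A = pi*(r_o^2 - r_i^2)
r_o = 9 mm, r_i = 5 mm
A = 175.929 mm^2
sigma = F/A = 3301 / 175.929
sigma = 18.76 MPa


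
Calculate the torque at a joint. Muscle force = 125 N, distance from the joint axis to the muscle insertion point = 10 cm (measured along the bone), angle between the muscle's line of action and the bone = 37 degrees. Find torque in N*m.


Torque = F * d * sin(theta)   (moment arm = d*sin(theta))
d = 10 cm = 0.1 m
Torque = 125 * 0.1 * sin(37)
Torque = 7.523 N*m


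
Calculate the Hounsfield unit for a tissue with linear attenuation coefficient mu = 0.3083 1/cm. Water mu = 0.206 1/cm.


HU = ((mu_tissue - mu_water) / mu_water) * 1000
HU = ((0.3083 - 0.206) / 0.206) * 1000
HU = 496.6


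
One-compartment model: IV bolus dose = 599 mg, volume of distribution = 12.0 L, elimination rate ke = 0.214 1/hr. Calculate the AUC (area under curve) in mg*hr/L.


C0 = Dose/Vd = 599/12.0 = 49.9167 mg/L
AUC = C0/ke = 49.9167/0.214
AUC = 233.3 mg*hr/L


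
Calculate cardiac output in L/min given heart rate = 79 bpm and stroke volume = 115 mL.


CO = HR * SV
CO = 79 * 115 / 1000
CO = 9.085 L/min


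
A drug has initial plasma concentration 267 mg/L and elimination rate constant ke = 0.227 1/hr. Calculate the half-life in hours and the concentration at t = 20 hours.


t_half = ln(2) / ke = 0.693147 / 0.227 = 3.054 hr
C(t) = C0 * exp(-ke*t) = 267 * exp(-0.227*20)
C(20) = 2.85 mg/L


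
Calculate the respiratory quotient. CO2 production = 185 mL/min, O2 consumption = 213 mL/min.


RQ = VCO2 / VO2
RQ = 185 / 213
RQ = 0.8685


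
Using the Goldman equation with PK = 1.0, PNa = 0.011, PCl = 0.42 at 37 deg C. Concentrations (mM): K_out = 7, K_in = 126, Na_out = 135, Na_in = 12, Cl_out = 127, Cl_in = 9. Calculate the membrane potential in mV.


Vm = (RT/F)*ln((PK*Ko + PNa*Nao + PCl*Cli)/(PK*Ki + PNa*Nai + PCl*Clo))
Numer = 12.265, Denom = 179.472
Vm = -71.71 mV


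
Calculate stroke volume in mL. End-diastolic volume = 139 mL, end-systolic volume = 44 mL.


SV = EDV - ESV
SV = 139 - 44
SV = 95 mL


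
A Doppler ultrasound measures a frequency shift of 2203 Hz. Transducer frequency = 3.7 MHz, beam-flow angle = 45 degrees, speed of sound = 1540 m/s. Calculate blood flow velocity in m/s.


v = fd * c / (2 * f0 * cos(theta))
v = 2203 * 1540 / (2 * 3.7000e+06 * cos(45))
v = 0.6484 m/s


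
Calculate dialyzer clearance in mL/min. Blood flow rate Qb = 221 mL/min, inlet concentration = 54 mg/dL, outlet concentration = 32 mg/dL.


K = Qb * (Cb_in - Cb_out) / Cb_in
K = 221 * (54 - 32) / 54
K = 90.04 mL/min


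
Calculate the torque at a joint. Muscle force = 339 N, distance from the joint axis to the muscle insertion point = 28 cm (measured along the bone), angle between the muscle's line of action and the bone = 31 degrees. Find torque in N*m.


Torque = F * d * sin(theta)   (moment arm = d*sin(theta))
d = 28 cm = 0.28 m
Torque = 339 * 0.28 * sin(31)
Torque = 48.89 N*m


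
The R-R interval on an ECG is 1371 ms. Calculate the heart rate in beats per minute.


HR = 60 / RR_interval(s)
RR = 1371 ms = 1.371 s
HR = 60 / 1.371 = 43.76 bpm


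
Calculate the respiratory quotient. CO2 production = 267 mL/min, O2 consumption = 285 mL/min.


RQ = VCO2 / VO2
RQ = 267 / 285
RQ = 0.9368


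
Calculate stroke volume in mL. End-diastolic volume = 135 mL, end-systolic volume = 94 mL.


SV = EDV - ESV
SV = 135 - 94
SV = 41 mL


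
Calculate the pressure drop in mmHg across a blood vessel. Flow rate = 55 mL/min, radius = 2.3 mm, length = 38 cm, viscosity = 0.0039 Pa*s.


dP = 8*mu*L*Q / (pi*r^4)
Q = 55 mL/min = 9.16667e-07 m^3/s
dP = 123.62 Pa = 123.62 / 133.322 mmHg = 0.9272 mmHg


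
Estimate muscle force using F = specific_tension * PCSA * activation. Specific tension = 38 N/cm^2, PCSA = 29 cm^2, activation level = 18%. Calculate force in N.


F = sigma * PCSA * activation
F = 38 * 29 * 0.18
F = 198.4 N


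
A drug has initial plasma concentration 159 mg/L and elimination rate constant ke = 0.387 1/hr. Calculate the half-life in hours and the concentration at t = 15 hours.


t_half = ln(2) / ke = 0.693147 / 0.387 = 1.791 hr
C(t) = C0 * exp(-ke*t) = 159 * exp(-0.387*15)
C(15) = 0.479 mg/L


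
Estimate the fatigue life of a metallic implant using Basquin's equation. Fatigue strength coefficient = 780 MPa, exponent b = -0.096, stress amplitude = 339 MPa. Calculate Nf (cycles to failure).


sigma_a = sigma_f' * (2Nf)^b
2Nf = (sigma_a/sigma_f')^(1/b)
2Nf = (339/780)^(1/-0.096)
2Nf = 5884.8932
Nf = 2942


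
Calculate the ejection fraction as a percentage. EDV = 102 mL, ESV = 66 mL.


SV = EDV - ESV = 102 - 66 = 36 mL
EF = SV/EDV * 100 = 36/102 * 100
EF = 35.29%


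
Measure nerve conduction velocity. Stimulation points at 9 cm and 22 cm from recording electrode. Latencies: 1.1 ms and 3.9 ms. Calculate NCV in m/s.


Distance = (22 - 9) / 100 = 0.13 m
dt = (3.9 - 1.1) / 1000 = 0.0028 s
NCV = dist / dt = 46.43 m/s


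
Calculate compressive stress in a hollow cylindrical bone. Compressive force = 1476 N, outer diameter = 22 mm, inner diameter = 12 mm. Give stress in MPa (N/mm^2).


A = pi*(r_o^2 - r_i^2)
r_o = 11 mm, r_i = 6 mm
A = 267.035 mm^2
sigma = F/A = 1476 / 267.035
sigma = 5.527 MPa


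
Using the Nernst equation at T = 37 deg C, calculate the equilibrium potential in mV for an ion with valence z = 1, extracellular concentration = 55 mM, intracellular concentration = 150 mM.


E = (RT/(zF)) * ln(C_out/C_in)
T = 37 + 273.15 = 310.15 K
E = (8.314 * 310.15 / (1 * 96485)) * ln(55/150)
E = -26.81 mV


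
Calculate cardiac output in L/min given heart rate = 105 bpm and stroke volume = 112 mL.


CO = HR * SV
CO = 105 * 112 / 1000
CO = 11.76 L/min


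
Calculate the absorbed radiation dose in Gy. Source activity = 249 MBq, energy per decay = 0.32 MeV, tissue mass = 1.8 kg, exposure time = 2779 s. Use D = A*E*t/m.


A = 249 MBq = 2.4900e+08 Bq
E = 0.32 MeV = 5.1264e-14 J
D = A*E*t/m = 2.4900e+08*5.1264e-14*2779/1.8
D = 0.01971 Gy


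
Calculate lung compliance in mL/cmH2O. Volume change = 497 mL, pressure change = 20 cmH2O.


C = dV / dP
C = 497 / 20
C = 24.85 mL/cmH2O


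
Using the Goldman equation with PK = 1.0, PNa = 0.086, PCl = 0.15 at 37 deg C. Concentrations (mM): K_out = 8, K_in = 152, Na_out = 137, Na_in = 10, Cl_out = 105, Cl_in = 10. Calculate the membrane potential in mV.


Vm = (RT/F)*ln((PK*Ko + PNa*Nao + PCl*Cli)/(PK*Ki + PNa*Nai + PCl*Clo))
Numer = 21.282, Denom = 168.61
Vm = -55.31 mV


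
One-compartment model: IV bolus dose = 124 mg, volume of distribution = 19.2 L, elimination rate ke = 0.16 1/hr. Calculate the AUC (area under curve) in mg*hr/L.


C0 = Dose/Vd = 124/19.2 = 6.45833 mg/L
AUC = C0/ke = 6.45833/0.16
AUC = 40.36 mg*hr/L


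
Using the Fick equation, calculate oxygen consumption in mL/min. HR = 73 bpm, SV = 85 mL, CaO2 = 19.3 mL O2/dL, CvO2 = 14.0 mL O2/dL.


CO = HR*SV = 73*85/1000 = 6.205 L/min
a-v O2 diff = 19.3 - 14.0 = 5.3 mL/dL
VO2 = CO * (CaO2-CvO2) * 10 dL/L
VO2 = 6.205 * 5.3 * 10
VO2 = 328.9 mL/min


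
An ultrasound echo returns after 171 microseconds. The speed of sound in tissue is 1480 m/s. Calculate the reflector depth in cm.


depth = c * t / 2
t = 171 us = 1.7100e-04 s
depth = 1480 * 1.7100e-04 / 2
depth = 0.12654 m = 12.654 cm


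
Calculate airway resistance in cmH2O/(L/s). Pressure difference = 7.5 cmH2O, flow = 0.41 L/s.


R = dP / flow
R = 7.5 / 0.41
R = 18.29 cmH2O/(L/s)


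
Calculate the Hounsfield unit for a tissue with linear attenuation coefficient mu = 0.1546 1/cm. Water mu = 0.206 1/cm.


HU = ((mu_tissue - mu_water) / mu_water) * 1000
HU = ((0.1546 - 0.206) / 0.206) * 1000
HU = -249.5


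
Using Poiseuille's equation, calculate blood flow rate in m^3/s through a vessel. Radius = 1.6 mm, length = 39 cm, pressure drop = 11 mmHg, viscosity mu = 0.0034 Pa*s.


Q = pi*r^4*dP / (8*mu*L)
r = 0.0016 m, L = 0.39 m
dP = 11 mmHg = 1466.542 Pa
Q = 2.8464e-06 m^3/s


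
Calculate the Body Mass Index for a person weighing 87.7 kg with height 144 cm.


BMI = weight / height^2
height = 144 cm = 1.44 m
BMI = 87.7 / 1.44^2
BMI = 42.29 kg/m^2


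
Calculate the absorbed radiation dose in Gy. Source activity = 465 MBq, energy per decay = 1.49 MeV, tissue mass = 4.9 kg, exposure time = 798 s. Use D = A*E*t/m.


A = 465 MBq = 4.6500e+08 Bq
E = 1.49 MeV = 2.38698e-13 J
D = A*E*t/m = 4.6500e+08*2.38698e-13*798/4.9
D = 0.01808 Gy


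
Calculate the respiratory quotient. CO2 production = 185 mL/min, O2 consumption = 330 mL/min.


RQ = VCO2 / VO2
RQ = 185 / 330
RQ = 0.5606


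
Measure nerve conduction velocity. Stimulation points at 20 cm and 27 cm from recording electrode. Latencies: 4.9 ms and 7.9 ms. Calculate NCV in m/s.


Distance = (27 - 20) / 100 = 0.07 m
dt = (7.9 - 4.9) / 1000 = 0.003 s
NCV = dist / dt = 23.33 m/s


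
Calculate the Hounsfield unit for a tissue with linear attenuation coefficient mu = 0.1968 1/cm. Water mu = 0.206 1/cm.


HU = ((mu_tissue - mu_water) / mu_water) * 1000
HU = ((0.1968 - 0.206) / 0.206) * 1000
HU = -44.66


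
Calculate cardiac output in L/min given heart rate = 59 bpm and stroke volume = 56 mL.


CO = HR * SV
CO = 59 * 56 / 1000
CO = 3.304 L/min


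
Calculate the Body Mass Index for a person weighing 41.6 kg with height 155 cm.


BMI = weight / height^2
height = 155 cm = 1.55 m
BMI = 41.6 / 1.55^2
BMI = 17.32 kg/m^2


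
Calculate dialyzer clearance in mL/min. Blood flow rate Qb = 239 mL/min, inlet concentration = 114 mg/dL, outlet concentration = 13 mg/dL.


K = Qb * (Cb_in - Cb_out) / Cb_in
K = 239 * (114 - 13) / 114
K = 211.7 mL/min


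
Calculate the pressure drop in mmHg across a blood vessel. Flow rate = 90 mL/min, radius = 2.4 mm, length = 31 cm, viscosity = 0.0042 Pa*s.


dP = 8*mu*L*Q / (pi*r^4)
Q = 90 mL/min = 1.5e-06 m^3/s
dP = 149.899 Pa = 149.899 / 133.322 mmHg = 1.124 mmHg


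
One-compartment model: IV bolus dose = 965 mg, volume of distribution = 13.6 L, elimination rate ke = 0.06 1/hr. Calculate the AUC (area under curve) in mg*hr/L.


C0 = Dose/Vd = 965/13.6 = 70.9559 mg/L
AUC = C0/ke = 70.9559/0.06
AUC = 1183 mg*hr/L


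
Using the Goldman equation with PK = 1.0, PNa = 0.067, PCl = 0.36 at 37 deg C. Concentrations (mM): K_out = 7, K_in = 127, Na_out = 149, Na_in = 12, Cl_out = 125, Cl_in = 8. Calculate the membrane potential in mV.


Vm = (RT/F)*ln((PK*Ko + PNa*Nao + PCl*Cli)/(PK*Ki + PNa*Nai + PCl*Clo))
Numer = 19.863, Denom = 172.804
Vm = -57.81 mV


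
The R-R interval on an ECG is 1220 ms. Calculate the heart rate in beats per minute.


HR = 60 / RR_interval(s)
RR = 1220 ms = 1.22 s
HR = 60 / 1.22 = 49.18 bpm


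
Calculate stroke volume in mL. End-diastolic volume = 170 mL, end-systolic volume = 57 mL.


SV = EDV - ESV
SV = 170 - 57
SV = 113 mL


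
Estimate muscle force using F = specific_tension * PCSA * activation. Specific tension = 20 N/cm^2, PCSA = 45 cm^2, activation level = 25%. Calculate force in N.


F = sigma * PCSA * activation
F = 20 * 45 * 0.25
F = 225 N


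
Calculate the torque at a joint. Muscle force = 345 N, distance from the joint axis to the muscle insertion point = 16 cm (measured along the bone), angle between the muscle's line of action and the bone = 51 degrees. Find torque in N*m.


Torque = F * d * sin(theta)   (moment arm = d*sin(theta))
d = 16 cm = 0.16 m
Torque = 345 * 0.16 * sin(51)
Torque = 42.9 N*m


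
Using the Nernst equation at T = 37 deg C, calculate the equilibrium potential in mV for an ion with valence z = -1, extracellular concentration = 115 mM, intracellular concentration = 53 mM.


E = (RT/(zF)) * ln(C_out/C_in)
T = 37 + 273.15 = 310.15 K
E = (8.314 * 310.15 / (-1 * 96485)) * ln(115/53)
E = -20.7 mV


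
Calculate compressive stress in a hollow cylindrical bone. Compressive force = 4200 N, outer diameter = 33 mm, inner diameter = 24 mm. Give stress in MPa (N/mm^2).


A = pi*(r_o^2 - r_i^2)
r_o = 16.5 mm, r_i = 12 mm
A = 402.909 mm^2
sigma = F/A = 4200 / 402.909
sigma = 10.42 MPa


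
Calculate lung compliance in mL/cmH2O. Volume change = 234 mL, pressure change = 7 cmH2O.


C = dV / dP
C = 234 / 7
C = 33.43 mL/cmH2O


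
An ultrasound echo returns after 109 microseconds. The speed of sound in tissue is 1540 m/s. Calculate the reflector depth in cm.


depth = c * t / 2
t = 109 us = 1.0900e-04 s
depth = 1540 * 1.0900e-04 / 2
depth = 0.08393 m = 8.393 cm


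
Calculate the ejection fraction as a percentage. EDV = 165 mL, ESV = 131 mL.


SV = EDV - ESV = 165 - 131 = 34 mL
EF = SV/EDV * 100 = 34/165 * 100
EF = 20.61%


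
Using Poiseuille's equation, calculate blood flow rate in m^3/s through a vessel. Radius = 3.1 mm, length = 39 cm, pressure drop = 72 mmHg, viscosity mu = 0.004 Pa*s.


Q = pi*r^4*dP / (8*mu*L)
r = 0.0031 m, L = 0.39 m
dP = 72 mmHg = 9599.184 Pa
Q = 2.2316e-04 m^3/s


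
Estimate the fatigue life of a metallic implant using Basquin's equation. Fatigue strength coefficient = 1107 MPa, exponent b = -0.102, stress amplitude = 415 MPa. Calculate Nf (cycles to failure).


sigma_a = sigma_f' * (2Nf)^b
2Nf = (sigma_a/sigma_f')^(1/b)
2Nf = (415/1107)^(1/-0.102)
2Nf = 15046.875
Nf = 7523


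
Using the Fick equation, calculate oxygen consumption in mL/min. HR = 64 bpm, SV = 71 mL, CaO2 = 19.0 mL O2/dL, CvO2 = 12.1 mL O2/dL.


CO = HR*SV = 64*71/1000 = 4.544 L/min
a-v O2 diff = 19.0 - 12.1 = 6.9 mL/dL
VO2 = CO * (CaO2-CvO2) * 10 dL/L
VO2 = 4.544 * 6.9 * 10
VO2 = 313.5 mL/min


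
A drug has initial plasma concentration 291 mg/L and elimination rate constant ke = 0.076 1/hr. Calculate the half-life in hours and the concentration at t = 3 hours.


t_half = ln(2) / ke = 0.693147 / 0.076 = 9.12 hr
C(t) = C0 * exp(-ke*t) = 291 * exp(-0.076*3)
C(3) = 231.7 mg/L


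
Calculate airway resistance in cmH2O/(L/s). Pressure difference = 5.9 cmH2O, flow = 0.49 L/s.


R = dP / flow
R = 5.9 / 0.49
R = 12.04 cmH2O/(L/s)


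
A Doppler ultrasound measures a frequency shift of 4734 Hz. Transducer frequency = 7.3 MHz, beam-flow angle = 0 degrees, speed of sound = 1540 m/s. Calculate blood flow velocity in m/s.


v = fd * c / (2 * f0 * cos(theta))
v = 4734 * 1540 / (2 * 7.3000e+06 * cos(0))
v = 0.4993 m/s


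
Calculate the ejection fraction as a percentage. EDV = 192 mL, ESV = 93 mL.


SV = EDV - ESV = 192 - 93 = 99 mL
EF = SV/EDV * 100 = 99/192 * 100
EF = 51.56%


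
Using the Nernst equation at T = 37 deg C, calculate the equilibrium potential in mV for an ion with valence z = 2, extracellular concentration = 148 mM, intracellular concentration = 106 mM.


E = (RT/(zF)) * ln(C_out/C_in)
T = 37 + 273.15 = 310.15 K
E = (8.314 * 310.15 / (2 * 96485)) * ln(148/106)
E = 4.46 mV


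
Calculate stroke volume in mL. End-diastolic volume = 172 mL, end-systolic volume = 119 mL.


SV = EDV - ESV
SV = 172 - 119
SV = 53 mL


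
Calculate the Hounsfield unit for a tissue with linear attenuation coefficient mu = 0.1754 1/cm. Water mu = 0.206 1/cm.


HU = ((mu_tissue - mu_water) / mu_water) * 1000
HU = ((0.1754 - 0.206) / 0.206) * 1000
HU = -148.5


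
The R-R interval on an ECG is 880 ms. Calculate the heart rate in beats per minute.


HR = 60 / RR_interval(s)
RR = 880 ms = 0.88 s
HR = 60 / 0.88 = 68.18 bpm


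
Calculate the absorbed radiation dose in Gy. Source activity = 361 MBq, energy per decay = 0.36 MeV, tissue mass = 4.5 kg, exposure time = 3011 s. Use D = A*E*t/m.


A = 361 MBq = 3.6100e+08 Bq
E = 0.36 MeV = 5.7672e-14 J
D = A*E*t/m = 3.6100e+08*5.7672e-14*3011/4.5
D = 0.01393 Gy


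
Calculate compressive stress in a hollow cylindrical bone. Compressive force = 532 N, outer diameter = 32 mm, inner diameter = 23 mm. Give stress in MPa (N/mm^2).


A = pi*(r_o^2 - r_i^2)
r_o = 16 mm, r_i = 11.5 mm
A = 388.772 mm^2
sigma = F/A = 532 / 388.772
sigma = 1.368 MPa


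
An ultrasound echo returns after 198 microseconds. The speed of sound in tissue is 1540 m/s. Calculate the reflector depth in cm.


depth = c * t / 2
t = 198 us = 1.9800e-04 s
depth = 1540 * 1.9800e-04 / 2
depth = 0.15246 m = 15.246 cm


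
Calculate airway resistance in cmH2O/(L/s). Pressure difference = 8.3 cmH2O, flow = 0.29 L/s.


R = dP / flow
R = 8.3 / 0.29
R = 28.62 cmH2O/(L/s)


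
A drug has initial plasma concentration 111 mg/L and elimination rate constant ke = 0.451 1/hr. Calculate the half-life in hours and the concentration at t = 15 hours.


t_half = ln(2) / ke = 0.693147 / 0.451 = 1.537 hr
C(t) = C0 * exp(-ke*t) = 111 * exp(-0.451*15)
C(15) = 0.128 mg/L


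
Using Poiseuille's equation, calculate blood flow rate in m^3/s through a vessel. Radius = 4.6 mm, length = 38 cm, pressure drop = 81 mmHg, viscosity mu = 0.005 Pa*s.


Q = pi*r^4*dP / (8*mu*L)
r = 0.0046 m, L = 0.38 m
dP = 81 mmHg = 10799.082 Pa
Q = 9.9937e-04 m^3/s


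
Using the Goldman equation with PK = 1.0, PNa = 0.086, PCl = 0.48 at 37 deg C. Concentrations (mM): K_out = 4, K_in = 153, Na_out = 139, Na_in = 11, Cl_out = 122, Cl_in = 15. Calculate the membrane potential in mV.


Vm = (RT/F)*ln((PK*Ko + PNa*Nao + PCl*Cli)/(PK*Ki + PNa*Nai + PCl*Clo))
Numer = 23.154, Denom = 212.506
Vm = -59.24 mV


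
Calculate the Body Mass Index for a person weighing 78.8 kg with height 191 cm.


BMI = weight / height^2
height = 191 cm = 1.91 m
BMI = 78.8 / 1.91^2
BMI = 21.6 kg/m^2


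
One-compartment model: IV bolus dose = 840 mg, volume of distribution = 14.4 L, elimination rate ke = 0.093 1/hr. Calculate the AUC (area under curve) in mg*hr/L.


C0 = Dose/Vd = 840/14.4 = 58.3333 mg/L
AUC = C0/ke = 58.3333/0.093
AUC = 627.2 mg*hr/L


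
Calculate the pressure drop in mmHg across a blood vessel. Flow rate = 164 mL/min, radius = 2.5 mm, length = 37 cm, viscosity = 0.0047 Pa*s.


dP = 8*mu*L*Q / (pi*r^4)
Q = 164 mL/min = 2.73333e-06 m^3/s
dP = 309.864 Pa = 309.864 / 133.322 mmHg = 2.324 mmHg


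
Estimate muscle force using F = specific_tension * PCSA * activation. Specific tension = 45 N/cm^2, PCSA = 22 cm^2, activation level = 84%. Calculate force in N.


F = sigma * PCSA * activation
F = 45 * 22 * 0.84
F = 831.6 N


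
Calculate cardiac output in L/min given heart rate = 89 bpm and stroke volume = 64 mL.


CO = HR * SV
CO = 89 * 64 / 1000
CO = 5.696 L/min


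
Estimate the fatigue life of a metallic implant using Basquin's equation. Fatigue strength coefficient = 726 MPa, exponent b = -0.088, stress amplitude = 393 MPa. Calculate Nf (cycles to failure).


sigma_a = sigma_f' * (2Nf)^b
2Nf = (sigma_a/sigma_f')^(1/b)
2Nf = (393/726)^(1/-0.088)
2Nf = 1068.8331
Nf = 534.4


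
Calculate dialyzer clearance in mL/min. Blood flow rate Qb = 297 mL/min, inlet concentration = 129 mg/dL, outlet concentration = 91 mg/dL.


K = Qb * (Cb_in - Cb_out) / Cb_in
K = 297 * (129 - 91) / 129
K = 87.49 mL/min


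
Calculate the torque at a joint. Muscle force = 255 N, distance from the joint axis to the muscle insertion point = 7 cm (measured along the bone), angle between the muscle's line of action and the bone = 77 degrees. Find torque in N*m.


Torque = F * d * sin(theta)   (moment arm = d*sin(theta))
d = 7 cm = 0.07 m
Torque = 255 * 0.07 * sin(77)
Torque = 17.39 N*m


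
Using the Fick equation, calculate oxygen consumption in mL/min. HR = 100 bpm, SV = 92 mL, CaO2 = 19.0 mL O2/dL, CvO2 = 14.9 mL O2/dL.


CO = HR*SV = 100*92/1000 = 9.2 L/min
a-v O2 diff = 19.0 - 14.9 = 4.1 mL/dL
VO2 = CO * (CaO2-CvO2) * 10 dL/L
VO2 = 9.2 * 4.1 * 10
VO2 = 377.2 mL/min


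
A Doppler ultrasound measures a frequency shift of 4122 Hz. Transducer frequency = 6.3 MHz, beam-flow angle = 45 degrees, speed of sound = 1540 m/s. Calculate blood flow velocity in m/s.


v = fd * c / (2 * f0 * cos(theta))
v = 4122 * 1540 / (2 * 6.3000e+06 * cos(45))
v = 0.7125 m/s


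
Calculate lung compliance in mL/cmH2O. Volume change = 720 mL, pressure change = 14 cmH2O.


C = dV / dP
C = 720 / 14
C = 51.43 mL/cmH2O


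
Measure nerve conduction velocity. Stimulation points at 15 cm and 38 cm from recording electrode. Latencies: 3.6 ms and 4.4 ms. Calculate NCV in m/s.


Distance = (38 - 15) / 100 = 0.23 m
dt = (4.4 - 3.6) / 1000 = 8.0000e-04 s
NCV = dist / dt = 287.5 m/s


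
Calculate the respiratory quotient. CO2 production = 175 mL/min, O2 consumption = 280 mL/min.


RQ = VCO2 / VO2
RQ = 175 / 280
RQ = 0.625


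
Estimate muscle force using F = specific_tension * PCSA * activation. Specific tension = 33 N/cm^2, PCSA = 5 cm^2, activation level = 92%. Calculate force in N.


F = sigma * PCSA * activation
F = 33 * 5 * 0.92
F = 151.8 N


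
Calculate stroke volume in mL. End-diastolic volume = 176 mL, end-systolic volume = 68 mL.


SV = EDV - ESV
SV = 176 - 68
SV = 108 mL


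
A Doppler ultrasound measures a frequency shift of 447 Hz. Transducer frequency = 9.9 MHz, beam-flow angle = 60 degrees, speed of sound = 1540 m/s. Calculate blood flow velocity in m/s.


v = fd * c / (2 * f0 * cos(theta))
v = 447 * 1540 / (2 * 9.9000e+06 * cos(60))
v = 0.06953 m/s


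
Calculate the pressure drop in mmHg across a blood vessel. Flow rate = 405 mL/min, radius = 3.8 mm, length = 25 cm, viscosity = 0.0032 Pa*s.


dP = 8*mu*L*Q / (pi*r^4)
Q = 405 mL/min = 6.75e-06 m^3/s
dP = 65.9477 Pa = 65.9477 / 133.322 mmHg = 0.4946 mmHg


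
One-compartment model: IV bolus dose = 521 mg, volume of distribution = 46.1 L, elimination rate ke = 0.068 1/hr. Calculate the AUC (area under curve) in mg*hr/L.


C0 = Dose/Vd = 521/46.1 = 11.3015 mg/L
AUC = C0/ke = 11.3015/0.068
AUC = 166.2 mg*hr/L


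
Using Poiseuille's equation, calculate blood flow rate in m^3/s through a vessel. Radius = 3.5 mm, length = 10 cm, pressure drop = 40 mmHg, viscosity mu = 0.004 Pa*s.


Q = pi*r^4*dP / (8*mu*L)
r = 0.0035 m, L = 0.1 m
dP = 40 mmHg = 5332.88 Pa
Q = 7.8566e-04 m^3/s
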